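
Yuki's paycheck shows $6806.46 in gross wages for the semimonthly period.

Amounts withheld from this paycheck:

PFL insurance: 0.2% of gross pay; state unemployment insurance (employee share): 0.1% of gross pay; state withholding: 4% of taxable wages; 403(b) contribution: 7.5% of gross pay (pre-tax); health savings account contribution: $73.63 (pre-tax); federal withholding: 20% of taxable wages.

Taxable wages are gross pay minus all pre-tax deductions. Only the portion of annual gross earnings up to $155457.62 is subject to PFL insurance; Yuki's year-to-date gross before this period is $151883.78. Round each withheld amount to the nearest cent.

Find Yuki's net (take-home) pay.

Health savings account contribution: $73.63
403(b) contribution: $6806.46 × 0.075 = $510.48
Pre-tax total = $73.63 + $510.48 = $584.11
Taxable wages = $6806.46 − $584.11 = $6222.35
Federal withholding: $6222.35 × 0.2 = $1244.47
State withholding: $6222.35 × 0.04 = $248.89
PFL insurance: only $155457.62 − $151883.78 = $3573.84 of this check is subject → $3573.84 × 0.002 = $7.15
State unemployment insurance (employee share): $6806.46 × 0.001 = $6.81
Total deductions = $73.63 + $510.48 + $1244.47 + $248.89 + $7.15 + $6.81 = $2091.43
Net pay = $6806.46 − $2091.43 = $4715.03

$4715.03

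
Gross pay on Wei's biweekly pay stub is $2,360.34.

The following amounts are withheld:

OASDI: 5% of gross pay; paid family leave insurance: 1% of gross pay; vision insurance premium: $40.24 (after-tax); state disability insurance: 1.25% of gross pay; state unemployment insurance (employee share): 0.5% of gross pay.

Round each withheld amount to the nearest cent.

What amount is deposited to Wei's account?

$2,137.18

State unemployment insurance (employee share): $2,360.34 × 0.005 = $11.80
State disability insurance: $2,360.34 × 0.0125 = $29.50
OASDI: $2,360.34 × 0.05 = $118.02
Paid family leave insurance: $2,360.34 × 0.01 = $23.60
Vision insurance premium: $40.24
Total deductions = $11.80 + $29.50 + $118.02 + $23.60 + $40.24 = $223.16
Net pay = $2,360.34 − $223.16 = $2,137.18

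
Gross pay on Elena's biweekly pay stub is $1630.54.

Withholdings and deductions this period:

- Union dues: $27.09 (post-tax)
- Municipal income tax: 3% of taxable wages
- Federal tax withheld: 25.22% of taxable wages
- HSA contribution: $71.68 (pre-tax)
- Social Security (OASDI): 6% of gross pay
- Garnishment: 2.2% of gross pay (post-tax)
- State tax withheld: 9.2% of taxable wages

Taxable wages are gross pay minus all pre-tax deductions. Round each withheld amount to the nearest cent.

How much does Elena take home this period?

HSA contribution: $71.68
Taxable wages = $1630.54 − $71.68 = $1558.86
State tax withheld: $1558.86 × 0.092 = $143.42
Federal tax withheld: $1558.86 × 0.2522 = $393.14
Municipal income tax: $1558.86 × 0.03 = $46.77
Social Security (OASDI): $1630.54 × 0.06 = $97.83
Union dues: $27.09
Garnishment: $1630.54 × 0.022 = $35.87
Total deductions = $71.68 + $143.42 + $393.14 + $46.77 + $97.83 + $27.09 + $35.87 = $815.80
Net pay = $1630.54 − $815.80 = $814.74

$814.74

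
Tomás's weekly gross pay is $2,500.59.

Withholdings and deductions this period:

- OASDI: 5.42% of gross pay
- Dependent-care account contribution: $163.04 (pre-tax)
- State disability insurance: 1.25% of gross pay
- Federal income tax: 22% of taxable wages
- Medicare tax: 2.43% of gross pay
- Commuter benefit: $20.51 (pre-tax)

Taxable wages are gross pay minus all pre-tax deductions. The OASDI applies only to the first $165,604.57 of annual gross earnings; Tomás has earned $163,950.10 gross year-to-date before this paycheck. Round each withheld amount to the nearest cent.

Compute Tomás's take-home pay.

Commuter benefit: $20.51
Dependent-care account contribution: $163.04
Pre-tax total = $20.51 + $163.04 = $183.55
Taxable wages = $2,500.59 − $183.55 = $2,317.04
Federal income tax: $2,317.04 × 0.22 = $509.75
Medicare tax: $2,500.59 × 0.0243 = $60.76
OASDI: only $165,604.57 − $163,950.10 = $1,654.47 of this check is subject → $1,654.47 × 0.0542 = $89.67
State disability insurance: $2,500.59 × 0.0125 = $31.26
Total deductions = $20.51 + $163.04 + $509.75 + $60.76 + $89.67 + $31.26 = $874.99
Net pay = $2,500.59 − $874.99 = $1,625.60

$1,625.60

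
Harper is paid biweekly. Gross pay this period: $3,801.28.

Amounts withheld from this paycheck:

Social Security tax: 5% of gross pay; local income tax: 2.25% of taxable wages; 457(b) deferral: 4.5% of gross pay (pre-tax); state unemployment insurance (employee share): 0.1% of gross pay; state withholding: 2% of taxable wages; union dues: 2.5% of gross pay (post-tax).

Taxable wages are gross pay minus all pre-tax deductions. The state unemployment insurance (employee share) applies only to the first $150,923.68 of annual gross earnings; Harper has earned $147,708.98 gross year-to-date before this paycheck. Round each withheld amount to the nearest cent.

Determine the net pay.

$3,187.64

457(b) deferral: $3,801.28 × 0.045 = $171.06
Taxable wages = $3,801.28 − $171.06 = $3,630.22
State withholding: $3,630.22 × 0.02 = $72.60
Local income tax: $3,630.22 × 0.0225 = $81.68
Social Security tax: $3,801.28 × 0.05 = $190.06
State unemployment insurance (employee share): only $150,923.68 − $147,708.98 = $3,214.70 of this check is subject → $3,214.70 × 0.001 = $3.21
Union dues: $3,801.28 × 0.025 = $95.03
Total deductions = $171.06 + $72.60 + $81.68 + $190.06 + $3.21 + $95.03 = $613.64
Net pay = $3,801.28 − $613.64 = $3,187.64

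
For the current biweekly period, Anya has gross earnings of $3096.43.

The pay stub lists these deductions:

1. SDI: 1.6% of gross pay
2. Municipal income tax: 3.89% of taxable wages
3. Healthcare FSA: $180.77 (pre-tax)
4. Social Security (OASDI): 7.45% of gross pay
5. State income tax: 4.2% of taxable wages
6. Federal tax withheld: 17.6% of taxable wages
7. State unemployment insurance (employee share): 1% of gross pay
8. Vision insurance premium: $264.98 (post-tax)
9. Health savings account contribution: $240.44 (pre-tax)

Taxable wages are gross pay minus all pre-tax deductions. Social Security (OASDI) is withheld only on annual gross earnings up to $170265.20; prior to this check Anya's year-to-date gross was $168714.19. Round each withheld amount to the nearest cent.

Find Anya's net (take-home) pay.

$1526.92

Health savings account contribution: $240.44
Healthcare FSA: $180.77
Pre-tax total = $240.44 + $180.77 = $421.21
Taxable wages = $3096.43 − $421.21 = $2675.22
State income tax: $2675.22 × 0.042 = $112.36
Federal tax withheld: $2675.22 × 0.176 = $470.84
Municipal income tax: $2675.22 × 0.0389 = $104.07
State unemployment insurance (employee share): $3096.43 × 0.01 = $30.96
SDI: $3096.43 × 0.016 = $49.54
Social Security (OASDI): only $170265.20 − $168714.19 = $1551.01 of this check is subject → $1551.01 × 0.0745 = $115.55
Vision insurance premium: $264.98
Total deductions = $240.44 + $180.77 + $112.36 + $470.84 + $104.07 + $30.96 + $49.54 + $115.55 + $264.98 = $1569.51
Net pay = $3096.43 − $1569.51 = $1526.92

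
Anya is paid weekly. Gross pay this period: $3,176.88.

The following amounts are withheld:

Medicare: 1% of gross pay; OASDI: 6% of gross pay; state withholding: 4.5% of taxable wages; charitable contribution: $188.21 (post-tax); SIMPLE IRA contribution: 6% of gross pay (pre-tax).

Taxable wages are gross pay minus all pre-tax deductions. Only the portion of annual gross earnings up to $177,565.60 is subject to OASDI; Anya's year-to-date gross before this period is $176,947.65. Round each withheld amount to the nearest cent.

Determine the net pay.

SIMPLE IRA contribution: $3,176.88 × 0.06 = $190.61
Taxable wages = $3,176.88 − $190.61 = $2,986.27
State withholding: $2,986.27 × 0.045 = $134.38
OASDI: only $177,565.60 − $176,947.65 = $617.95 of this check is subject → $617.95 × 0.06 = $37.08
Medicare: $3,176.88 × 0.01 = $31.77
Charitable contribution: $188.21
Total deductions = $190.61 + $134.38 + $37.08 + $31.77 + $188.21 = $582.05
Net pay = $3,176.88 − $582.05 = $2,594.83

$2,594.83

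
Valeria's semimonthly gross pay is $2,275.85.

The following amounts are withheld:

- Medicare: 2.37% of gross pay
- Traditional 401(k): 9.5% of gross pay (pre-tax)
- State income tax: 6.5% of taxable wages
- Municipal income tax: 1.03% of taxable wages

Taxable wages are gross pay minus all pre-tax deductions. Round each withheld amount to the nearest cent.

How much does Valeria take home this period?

$1,850.61

Traditional 401(k): $2,275.85 × 0.095 = $216.21
Taxable wages = $2,275.85 − $216.21 = $2,059.64
Municipal income tax: $2,059.64 × 0.0103 = $21.21
State income tax: $2,059.64 × 0.065 = $133.88
Medicare: $2,275.85 × 0.0237 = $53.94
Total deductions = $216.21 + $21.21 + $133.88 + $53.94 = $425.24
Net pay = $2,275.85 − $425.24 = $1,850.61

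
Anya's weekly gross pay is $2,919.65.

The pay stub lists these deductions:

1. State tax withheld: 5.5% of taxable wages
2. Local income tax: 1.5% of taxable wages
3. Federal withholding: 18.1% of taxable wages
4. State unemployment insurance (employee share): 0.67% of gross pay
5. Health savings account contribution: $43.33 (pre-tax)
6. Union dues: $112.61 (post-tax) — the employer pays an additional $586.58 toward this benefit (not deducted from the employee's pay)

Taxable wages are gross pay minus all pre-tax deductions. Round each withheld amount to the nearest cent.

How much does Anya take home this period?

$2,022.20

Health savings account contribution: $43.33
Taxable wages = $2,919.65 − $43.33 = $2,876.32
Federal withholding: $2,876.32 × 0.181 = $520.61
Local income tax: $2,876.32 × 0.015 = $43.14
State tax withheld: $2,876.32 × 0.055 = $158.20
State unemployment insurance (employee share): $2,919.65 × 0.0067 = $19.56
Union dues: $112.61
(Employer's $586.58 toward union dues is not withheld from the employee.)
Total deductions = $43.33 + $520.61 + $43.14 + $158.20 + $19.56 + $112.61 = $897.45
Net pay = $2,919.65 − $897.45 = $2,022.20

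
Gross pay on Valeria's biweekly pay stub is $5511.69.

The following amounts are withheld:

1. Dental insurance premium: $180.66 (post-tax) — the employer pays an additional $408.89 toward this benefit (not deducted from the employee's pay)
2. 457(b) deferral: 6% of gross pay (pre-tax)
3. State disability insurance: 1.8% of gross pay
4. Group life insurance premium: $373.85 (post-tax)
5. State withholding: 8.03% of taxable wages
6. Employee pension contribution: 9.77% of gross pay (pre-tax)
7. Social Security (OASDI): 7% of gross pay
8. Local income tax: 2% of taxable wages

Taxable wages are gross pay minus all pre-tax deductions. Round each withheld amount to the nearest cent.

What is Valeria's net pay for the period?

Employee pension contribution: $5511.69 × 0.0977 = $538.49
457(b) deferral: $5511.69 × 0.06 = $330.70
Pre-tax total = $538.49 + $330.70 = $869.19
Taxable wages = $5511.69 − $869.19 = $4642.50
Local income tax: $4642.50 × 0.02 = $92.85
State withholding: $4642.50 × 0.0803 = $372.79
Social Security (OASDI): $5511.69 × 0.07 = $385.82
State disability insurance: $5511.69 × 0.018 = $99.21
Dental insurance premium: $180.66
Group life insurance premium: $373.85
(Employer's $408.89 toward dental insurance premium is not withheld from the employee.)
Total deductions = $538.49 + $330.70 + $92.85 + $372.79 + $385.82 + $99.21 + $180.66 + $373.85 = $2374.37
Net pay = $5511.69 − $2374.37 = $3137.32

$3137.32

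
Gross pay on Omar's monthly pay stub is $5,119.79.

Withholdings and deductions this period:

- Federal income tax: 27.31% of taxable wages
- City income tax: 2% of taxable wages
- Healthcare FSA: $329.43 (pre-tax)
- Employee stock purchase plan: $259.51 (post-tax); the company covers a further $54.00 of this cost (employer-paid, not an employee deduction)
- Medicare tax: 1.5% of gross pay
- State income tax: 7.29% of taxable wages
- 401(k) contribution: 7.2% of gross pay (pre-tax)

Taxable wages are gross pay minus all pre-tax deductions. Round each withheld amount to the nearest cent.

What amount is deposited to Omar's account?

401(k) contribution: $5,119.79 × 0.072 = $368.62
Healthcare FSA: $329.43
Pre-tax total = $368.62 + $329.43 = $698.05
Taxable wages = $5,119.79 − $698.05 = $4,421.74
Federal income tax: $4,421.74 × 0.2731 = $1,207.58
City income tax: $4,421.74 × 0.02 = $88.43
State income tax: $4,421.74 × 0.0729 = $322.34
Medicare tax: $5,119.79 × 0.015 = $76.80
Employee stock purchase plan: $259.51
(Employer's $54.00 toward employee stock purchase plan is not withheld from the employee.)
Total deductions = $368.62 + $329.43 + $1,207.58 + $88.43 + $322.34 + $76.80 + $259.51 = $2,652.71
Net pay = $5,119.79 − $2,652.71 = $2,467.08

$2,467.08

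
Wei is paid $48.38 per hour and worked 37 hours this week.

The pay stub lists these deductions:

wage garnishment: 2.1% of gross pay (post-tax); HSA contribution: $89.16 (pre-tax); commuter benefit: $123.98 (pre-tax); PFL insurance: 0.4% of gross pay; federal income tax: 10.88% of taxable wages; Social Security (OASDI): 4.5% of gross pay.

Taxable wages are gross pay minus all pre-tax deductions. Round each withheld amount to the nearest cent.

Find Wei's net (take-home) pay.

$1280.05

Gross pay: 37 × $48.38 = $1790.06
Commuter benefit: $123.98
HSA contribution: $89.16
Pre-tax total = $123.98 + $89.16 = $213.14
Taxable wages = $1790.06 − $213.14 = $1576.92
Federal income tax: $1576.92 × 0.1088 = $171.57
Social Security (OASDI): $1790.06 × 0.045 = $80.55
PFL insurance: $1790.06 × 0.004 = $7.16
Wage garnishment: $1790.06 × 0.021 = $37.59
Total deductions = $123.98 + $89.16 + $171.57 + $80.55 + $7.16 + $37.59 = $510.01
Net pay = $1790.06 − $510.01 = $1280.05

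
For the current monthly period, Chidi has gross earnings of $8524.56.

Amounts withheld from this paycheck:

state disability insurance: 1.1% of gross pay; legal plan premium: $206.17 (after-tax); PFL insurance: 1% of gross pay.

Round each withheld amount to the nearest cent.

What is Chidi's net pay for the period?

State disability insurance: $8524.56 × 0.011 = $93.77
PFL insurance: $8524.56 × 0.01 = $85.25
Legal plan premium: $206.17
Total deductions = $93.77 + $85.25 + $206.17 = $385.19
Net pay = $8524.56 − $385.19 = $8139.37

$8139.37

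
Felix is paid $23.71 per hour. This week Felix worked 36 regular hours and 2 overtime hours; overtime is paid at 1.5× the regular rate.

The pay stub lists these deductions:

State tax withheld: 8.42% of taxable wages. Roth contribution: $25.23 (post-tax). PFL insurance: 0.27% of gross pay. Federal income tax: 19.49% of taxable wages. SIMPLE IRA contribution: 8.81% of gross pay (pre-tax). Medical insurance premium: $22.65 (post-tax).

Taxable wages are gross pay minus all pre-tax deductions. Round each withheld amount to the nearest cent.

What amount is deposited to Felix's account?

Regular pay: 36 × $23.71 = $853.56
Overtime pay: 2 × $23.71 × 1.5 = $71.13
Gross pay = $853.56 + $71.13 = $924.69
SIMPLE IRA contribution: $924.69 × 0.0881 = $81.47
Taxable wages = $924.69 − $81.47 = $843.22
Federal income tax: $843.22 × 0.1949 = $164.34
State tax withheld: $843.22 × 0.0842 = $71.00
PFL insurance: $924.69 × 0.0027 = $2.50
Medical insurance premium: $22.65
Roth contribution: $25.23
Total deductions = $81.47 + $164.34 + $71.00 + $2.50 + $22.65 + $25.23 = $367.19
Net pay = $924.69 − $367.19 = $557.50

$557.50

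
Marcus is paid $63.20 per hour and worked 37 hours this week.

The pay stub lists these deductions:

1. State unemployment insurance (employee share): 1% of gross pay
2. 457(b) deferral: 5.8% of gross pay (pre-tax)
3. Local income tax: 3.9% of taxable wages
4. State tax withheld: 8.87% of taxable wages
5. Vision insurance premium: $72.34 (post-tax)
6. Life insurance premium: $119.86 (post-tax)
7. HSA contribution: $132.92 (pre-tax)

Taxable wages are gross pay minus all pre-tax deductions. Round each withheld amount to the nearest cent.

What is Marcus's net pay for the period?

$1,589.95

Gross pay: 37 × $63.20 = $2,338.40
457(b) deferral: $2,338.40 × 0.058 = $135.63
HSA contribution: $132.92
Pre-tax total = $135.63 + $132.92 = $268.55
Taxable wages = $2,338.40 − $268.55 = $2,069.85
State tax withheld: $2,069.85 × 0.0887 = $183.60
Local income tax: $2,069.85 × 0.039 = $80.72
State unemployment insurance (employee share): $2,338.40 × 0.01 = $23.38
Vision insurance premium: $72.34
Life insurance premium: $119.86
Total deductions = $135.63 + $132.92 + $183.60 + $80.72 + $23.38 + $72.34 + $119.86 = $748.45
Net pay = $2,338.40 − $748.45 = $1,589.95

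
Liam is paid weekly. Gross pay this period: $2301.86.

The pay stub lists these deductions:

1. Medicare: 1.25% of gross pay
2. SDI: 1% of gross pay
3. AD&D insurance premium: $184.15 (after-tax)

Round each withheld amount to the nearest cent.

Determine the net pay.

$2065.92

Medicare: $2301.86 × 0.0125 = $28.77
SDI: $2301.86 × 0.01 = $23.02
AD&D insurance premium: $184.15
Total deductions = $28.77 + $23.02 + $184.15 = $235.94
Net pay = $2301.86 − $235.94 = $2065.92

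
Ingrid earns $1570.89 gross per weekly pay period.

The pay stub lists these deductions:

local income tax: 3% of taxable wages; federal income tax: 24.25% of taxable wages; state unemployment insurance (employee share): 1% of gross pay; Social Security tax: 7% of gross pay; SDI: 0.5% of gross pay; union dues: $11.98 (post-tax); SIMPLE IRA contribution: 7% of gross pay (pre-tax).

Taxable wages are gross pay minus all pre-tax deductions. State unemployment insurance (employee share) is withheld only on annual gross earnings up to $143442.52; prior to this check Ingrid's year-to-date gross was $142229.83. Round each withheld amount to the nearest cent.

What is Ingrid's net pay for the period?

$920.90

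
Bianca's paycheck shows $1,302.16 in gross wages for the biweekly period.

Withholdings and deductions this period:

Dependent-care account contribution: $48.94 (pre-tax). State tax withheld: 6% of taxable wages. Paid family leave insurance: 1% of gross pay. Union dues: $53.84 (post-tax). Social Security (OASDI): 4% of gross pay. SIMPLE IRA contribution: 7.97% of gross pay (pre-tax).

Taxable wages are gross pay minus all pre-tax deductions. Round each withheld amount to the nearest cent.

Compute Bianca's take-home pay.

SIMPLE IRA contribution: $1,302.16 × 0.0797 = $103.78
Dependent-care account contribution: $48.94
Pre-tax total = $103.78 + $48.94 = $152.72
Taxable wages = $1,302.16 − $152.72 = $1,149.44
State tax withheld: $1,149.44 × 0.06 = $68.97
Social Security (OASDI): $1,302.16 × 0.04 = $52.09
Paid family leave insurance: $1,302.16 × 0.01 = $13.02
Union dues: $53.84
Total deductions = $103.78 + $48.94 + $68.97 + $52.09 + $13.02 + $53.84 = $340.64
Net pay = $1,302.16 − $340.64 = $961.52

$961.52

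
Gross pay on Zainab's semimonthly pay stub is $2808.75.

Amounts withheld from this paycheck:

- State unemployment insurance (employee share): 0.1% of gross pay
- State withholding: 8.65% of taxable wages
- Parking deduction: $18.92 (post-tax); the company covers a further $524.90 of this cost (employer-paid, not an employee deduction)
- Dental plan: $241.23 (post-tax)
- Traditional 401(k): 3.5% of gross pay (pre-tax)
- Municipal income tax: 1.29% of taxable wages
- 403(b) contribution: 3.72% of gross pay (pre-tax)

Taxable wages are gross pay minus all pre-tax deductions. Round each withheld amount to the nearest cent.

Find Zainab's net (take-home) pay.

$2083.96

403(b) contribution: $2808.75 × 0.0372 = $104.49
Traditional 401(k): $2808.75 × 0.035 = $98.31
Pre-tax total = $104.49 + $98.31 = $202.80
Taxable wages = $2808.75 − $202.80 = $2605.95
State withholding: $2605.95 × 0.0865 = $225.41
Municipal income tax: $2605.95 × 0.0129 = $33.62
State unemployment insurance (employee share): $2808.75 × 0.001 = $2.81
Dental plan: $241.23
Parking deduction: $18.92
(Employer's $524.90 toward parking deduction is not withheld from the employee.)
Total deductions = $104.49 + $98.31 + $225.41 + $33.62 + $2.81 + $241.23 + $18.92 = $724.79
Net pay = $2808.75 − $724.79 = $2083.96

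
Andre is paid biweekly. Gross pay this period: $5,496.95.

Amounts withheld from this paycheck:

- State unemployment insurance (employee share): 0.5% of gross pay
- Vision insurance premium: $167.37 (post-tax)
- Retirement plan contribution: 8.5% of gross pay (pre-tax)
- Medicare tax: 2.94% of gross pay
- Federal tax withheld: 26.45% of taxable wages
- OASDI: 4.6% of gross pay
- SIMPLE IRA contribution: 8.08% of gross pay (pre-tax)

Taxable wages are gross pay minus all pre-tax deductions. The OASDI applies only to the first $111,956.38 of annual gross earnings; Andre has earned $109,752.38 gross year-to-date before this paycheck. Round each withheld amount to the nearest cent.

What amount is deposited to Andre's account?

$2,914.84

Retirement plan contribution: $5,496.95 × 0.085 = $467.24
SIMPLE IRA contribution: $5,496.95 × 0.0808 = $444.15
Pre-tax total = $467.24 + $444.15 = $911.39
Taxable wages = $5,496.95 − $911.39 = $4,585.56
Federal tax withheld: $4,585.56 × 0.2645 = $1,212.88
State unemployment insurance (employee share): $5,496.95 × 0.005 = $27.48
OASDI: only $111,956.38 − $109,752.38 = $2,204.00 of this check is subject → $2,204.00 × 0.046 = $101.38
Medicare tax: $5,496.95 × 0.0294 = $161.61
Vision insurance premium: $167.37
Total deductions = $467.24 + $444.15 + $1,212.88 + $27.48 + $101.38 + $161.61 + $167.37 = $2,582.11
Net pay = $5,496.95 − $2,582.11 = $2,914.84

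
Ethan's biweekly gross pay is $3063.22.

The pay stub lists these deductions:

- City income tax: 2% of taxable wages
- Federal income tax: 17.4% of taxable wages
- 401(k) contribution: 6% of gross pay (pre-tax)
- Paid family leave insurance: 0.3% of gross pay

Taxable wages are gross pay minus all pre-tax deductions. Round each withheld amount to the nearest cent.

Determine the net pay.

$2311.63

401(k) contribution: $3063.22 × 0.06 = $183.79
Taxable wages = $3063.22 − $183.79 = $2879.43
Federal income tax: $2879.43 × 0.174 = $501.02
City income tax: $2879.43 × 0.02 = $57.59
Paid family leave insurance: $3063.22 × 0.003 = $9.19
Total deductions = $183.79 + $501.02 + $57.59 + $9.19 = $751.59
Net pay = $3063.22 − $751.59 = $2311.63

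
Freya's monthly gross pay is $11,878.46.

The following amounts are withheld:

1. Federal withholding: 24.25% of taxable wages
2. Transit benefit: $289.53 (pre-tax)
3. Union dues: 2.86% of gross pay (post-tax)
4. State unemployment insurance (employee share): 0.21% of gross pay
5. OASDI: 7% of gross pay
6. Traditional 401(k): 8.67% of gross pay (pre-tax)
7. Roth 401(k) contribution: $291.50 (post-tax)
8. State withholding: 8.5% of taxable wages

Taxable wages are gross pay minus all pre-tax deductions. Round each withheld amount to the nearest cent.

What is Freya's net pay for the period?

$5,613.33

Traditional 401(k): $11,878.46 × 0.0867 = $1,029.86
Transit benefit: $289.53
Pre-tax total = $1,029.86 + $289.53 = $1,319.39
Taxable wages = $11,878.46 − $1,319.39 = $10,559.07
Federal withholding: $10,559.07 × 0.2425 = $2,560.57
State withholding: $10,559.07 × 0.085 = $897.52
OASDI: $11,878.46 × 0.07 = $831.49
State unemployment insurance (employee share): $11,878.46 × 0.0021 = $24.94
Union dues: $11,878.46 × 0.0286 = $339.72
Roth 401(k) contribution: $291.50
Total deductions = $1,029.86 + $289.53 + $2,560.57 + $897.52 + $831.49 + $24.94 + $339.72 + $291.50 = $6,265.13
Net pay = $11,878.46 − $6,265.13 = $5,613.33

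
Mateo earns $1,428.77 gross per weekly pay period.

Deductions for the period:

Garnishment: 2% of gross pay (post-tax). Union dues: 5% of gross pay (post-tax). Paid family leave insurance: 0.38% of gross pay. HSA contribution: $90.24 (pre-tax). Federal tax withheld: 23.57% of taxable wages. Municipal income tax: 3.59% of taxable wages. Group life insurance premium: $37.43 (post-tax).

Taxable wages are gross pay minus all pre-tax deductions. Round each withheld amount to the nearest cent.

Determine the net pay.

HSA contribution: $90.24
Taxable wages = $1,428.77 − $90.24 = $1,338.53
Municipal income tax: $1,338.53 × 0.0359 = $48.05
Federal tax withheld: $1,338.53 × 0.2357 = $315.49
Paid family leave insurance: $1,428.77 × 0.0038 = $5.43
Union dues: $1,428.77 × 0.05 = $71.44
Group life insurance premium: $37.43
Garnishment: $1,428.77 × 0.02 = $28.58
Total deductions = $90.24 + $48.05 + $315.49 + $5.43 + $71.44 + $37.43 + $28.58 = $596.66
Net pay = $1,428.77 − $596.66 = $832.11

$832.11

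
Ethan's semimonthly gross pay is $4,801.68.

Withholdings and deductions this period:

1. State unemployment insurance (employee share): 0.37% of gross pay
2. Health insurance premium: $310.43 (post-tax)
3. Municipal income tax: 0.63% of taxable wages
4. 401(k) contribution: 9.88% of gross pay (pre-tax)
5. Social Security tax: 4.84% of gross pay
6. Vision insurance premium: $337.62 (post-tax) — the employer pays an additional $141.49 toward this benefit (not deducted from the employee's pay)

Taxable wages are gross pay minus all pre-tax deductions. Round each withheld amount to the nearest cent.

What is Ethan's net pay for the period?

$3,401.79

401(k) contribution: $4,801.68 × 0.0988 = $474.41
Taxable wages = $4,801.68 − $474.41 = $4,327.27
Municipal income tax: $4,327.27 × 0.0063 = $27.26
Social Security tax: $4,801.68 × 0.0484 = $232.40
State unemployment insurance (employee share): $4,801.68 × 0.0037 = $17.77
Vision insurance premium: $337.62
Health insurance premium: $310.43
(Employer's $141.49 toward vision insurance premium is not withheld from the employee.)
Total deductions = $474.41 + $27.26 + $232.40 + $17.77 + $337.62 + $310.43 = $1,399.89
Net pay = $4,801.68 − $1,399.89 = $3,401.79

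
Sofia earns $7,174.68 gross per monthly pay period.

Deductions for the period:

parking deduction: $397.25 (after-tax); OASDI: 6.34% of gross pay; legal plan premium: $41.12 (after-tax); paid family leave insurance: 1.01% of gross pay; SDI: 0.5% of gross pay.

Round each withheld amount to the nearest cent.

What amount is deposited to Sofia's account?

$6,173.11

Paid family leave insurance: $7,174.68 × 0.0101 = $72.46
SDI: $7,174.68 × 0.005 = $35.87
OASDI: $7,174.68 × 0.0634 = $454.87
Legal plan premium: $41.12
Parking deduction: $397.25
Total deductions = $72.46 + $35.87 + $454.87 + $41.12 + $397.25 = $1,001.57
Net pay = $7,174.68 − $1,001.57 = $6,173.11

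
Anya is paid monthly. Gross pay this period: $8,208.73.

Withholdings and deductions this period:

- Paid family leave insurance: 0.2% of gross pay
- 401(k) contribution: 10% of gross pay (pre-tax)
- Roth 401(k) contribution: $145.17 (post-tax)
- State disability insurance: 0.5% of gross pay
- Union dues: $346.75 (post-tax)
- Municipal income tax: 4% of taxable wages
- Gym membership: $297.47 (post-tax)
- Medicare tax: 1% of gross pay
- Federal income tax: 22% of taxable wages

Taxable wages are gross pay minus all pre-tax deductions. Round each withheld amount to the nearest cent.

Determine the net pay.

401(k) contribution: $8,208.73 × 0.1 = $820.87
Taxable wages = $8,208.73 − $820.87 = $7,387.86
Municipal income tax: $7,387.86 × 0.04 = $295.51
Federal income tax: $7,387.86 × 0.22 = $1,625.33
Paid family leave insurance: $8,208.73 × 0.002 = $16.42
Medicare tax: $8,208.73 × 0.01 = $82.09
State disability insurance: $8,208.73 × 0.005 = $41.04
Union dues: $346.75
Roth 401(k) contribution: $145.17
Gym membership: $297.47
Total deductions = $820.87 + $295.51 + $1,625.33 + $16.42 + $82.09 + $41.04 + $346.75 + $145.17 + $297.47 = $3,670.65
Net pay = $8,208.73 − $3,670.65 = $4,538.08

$4,538.08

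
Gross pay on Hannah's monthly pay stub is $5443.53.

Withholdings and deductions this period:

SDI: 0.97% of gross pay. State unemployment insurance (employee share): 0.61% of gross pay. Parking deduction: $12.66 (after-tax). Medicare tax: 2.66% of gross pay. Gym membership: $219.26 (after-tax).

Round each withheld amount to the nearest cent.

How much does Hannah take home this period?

Medicare tax: $5443.53 × 0.0266 = $144.80
State unemployment insurance (employee share): $5443.53 × 0.0061 = $33.21
SDI: $5443.53 × 0.0097 = $52.80
Parking deduction: $12.66
Gym membership: $219.26
Total deductions = $144.80 + $33.21 + $52.80 + $12.66 + $219.26 = $462.73
Net pay = $5443.53 − $462.73 = $4980.80

$4980.80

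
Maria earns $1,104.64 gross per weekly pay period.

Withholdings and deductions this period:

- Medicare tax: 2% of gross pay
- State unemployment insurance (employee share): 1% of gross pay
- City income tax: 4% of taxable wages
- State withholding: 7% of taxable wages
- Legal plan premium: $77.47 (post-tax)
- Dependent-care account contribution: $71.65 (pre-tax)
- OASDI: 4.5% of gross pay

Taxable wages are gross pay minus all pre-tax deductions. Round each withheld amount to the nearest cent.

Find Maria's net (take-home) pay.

Dependent-care account contribution: $71.65
Taxable wages = $1,104.64 − $71.65 = $1,032.99
City income tax: $1,032.99 × 0.04 = $41.32
State withholding: $1,032.99 × 0.07 = $72.31
OASDI: $1,104.64 × 0.045 = $49.71
State unemployment insurance (employee share): $1,104.64 × 0.01 = $11.05
Medicare tax: $1,104.64 × 0.02 = $22.09
Legal plan premium: $77.47
Total deductions = $71.65 + $41.32 + $72.31 + $49.71 + $11.05 + $22.09 + $77.47 = $345.60
Net pay = $1,104.64 − $345.60 = $759.04

$759.04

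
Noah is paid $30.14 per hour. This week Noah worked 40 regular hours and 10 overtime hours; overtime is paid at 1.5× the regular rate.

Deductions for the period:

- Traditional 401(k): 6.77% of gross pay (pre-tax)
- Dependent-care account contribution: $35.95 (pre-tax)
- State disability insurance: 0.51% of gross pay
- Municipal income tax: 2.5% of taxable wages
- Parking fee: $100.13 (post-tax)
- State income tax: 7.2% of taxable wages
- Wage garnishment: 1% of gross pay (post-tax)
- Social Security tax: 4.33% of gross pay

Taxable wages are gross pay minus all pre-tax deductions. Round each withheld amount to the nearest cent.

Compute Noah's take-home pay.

Regular pay: 40 × $30.14 = $1,205.60
Overtime pay: 10 × $30.14 × 1.5 = $452.10
Gross pay = $1,205.60 + $452.10 = $1,657.70
Traditional 401(k): $1,657.70 × 0.0677 = $112.23
Dependent-care account contribution: $35.95
Pre-tax total = $112.23 + $35.95 = $148.18
Taxable wages = $1,657.70 − $148.18 = $1,509.52
State income tax: $1,509.52 × 0.072 = $108.69
Municipal income tax: $1,509.52 × 0.025 = $37.74
State disability insurance: $1,657.70 × 0.0051 = $8.45
Social Security tax: $1,657.70 × 0.0433 = $71.78
Parking fee: $100.13
Wage garnishment: $1,657.70 × 0.01 = $16.58
Total deductions = $112.23 + $35.95 + $108.69 + $37.74 + $8.45 + $71.78 + $100.13 + $16.58 = $491.55
Net pay = $1,657.70 − $491.55 = $1,166.15

$1,166.15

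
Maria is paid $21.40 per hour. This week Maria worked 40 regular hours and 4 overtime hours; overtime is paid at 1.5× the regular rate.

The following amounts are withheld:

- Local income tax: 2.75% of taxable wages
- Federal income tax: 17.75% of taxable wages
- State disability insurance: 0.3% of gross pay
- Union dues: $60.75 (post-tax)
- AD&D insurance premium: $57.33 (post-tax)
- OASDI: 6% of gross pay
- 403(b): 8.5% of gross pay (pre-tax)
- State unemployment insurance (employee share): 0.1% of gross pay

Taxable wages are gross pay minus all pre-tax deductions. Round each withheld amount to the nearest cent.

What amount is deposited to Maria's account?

$535.01

Regular pay: 40 × $21.40 = $856.00
Overtime pay: 4 × $21.40 × 1.5 = $128.40
Gross pay = $856.00 + $128.40 = $984.40
403(b): $984.40 × 0.085 = $83.67
Taxable wages = $984.40 − $83.67 = $900.73
Federal income tax: $900.73 × 0.1775 = $159.88
Local income tax: $900.73 × 0.0275 = $24.77
State disability insurance: $984.40 × 0.003 = $2.95
OASDI: $984.40 × 0.06 = $59.06
State unemployment insurance (employee share): $984.40 × 0.001 = $0.98
Union dues: $60.75
AD&D insurance premium: $57.33
Total deductions = $83.67 + $159.88 + $24.77 + $2.95 + $59.06 + $0.98 + $60.75 + $57.33 = $449.39
Net pay = $984.40 − $449.39 = $535.01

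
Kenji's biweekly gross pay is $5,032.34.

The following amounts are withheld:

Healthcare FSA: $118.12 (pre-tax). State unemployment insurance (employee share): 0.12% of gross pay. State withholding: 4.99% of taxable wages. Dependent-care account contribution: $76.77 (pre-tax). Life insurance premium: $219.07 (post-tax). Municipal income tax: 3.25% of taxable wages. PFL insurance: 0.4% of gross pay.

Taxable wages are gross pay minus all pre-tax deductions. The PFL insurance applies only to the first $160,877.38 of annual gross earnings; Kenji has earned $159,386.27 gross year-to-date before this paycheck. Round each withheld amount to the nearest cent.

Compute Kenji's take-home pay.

$4,207.77

Dependent-care account contribution: $76.77
Healthcare FSA: $118.12
Pre-tax total = $76.77 + $118.12 = $194.89
Taxable wages = $5,032.34 − $194.89 = $4,837.45
State withholding: $4,837.45 × 0.0499 = $241.39
Municipal income tax: $4,837.45 × 0.0325 = $157.22
State unemployment insurance (employee share): $5,032.34 × 0.0012 = $6.04
PFL insurance: only $160,877.38 − $159,386.27 = $1,491.11 of this check is subject → $1,491.11 × 0.004 = $5.96
Life insurance premium: $219.07
Total deductions = $76.77 + $118.12 + $241.39 + $157.22 + $6.04 + $5.96 + $219.07 = $824.57
Net pay = $5,032.34 − $824.57 = $4,207.77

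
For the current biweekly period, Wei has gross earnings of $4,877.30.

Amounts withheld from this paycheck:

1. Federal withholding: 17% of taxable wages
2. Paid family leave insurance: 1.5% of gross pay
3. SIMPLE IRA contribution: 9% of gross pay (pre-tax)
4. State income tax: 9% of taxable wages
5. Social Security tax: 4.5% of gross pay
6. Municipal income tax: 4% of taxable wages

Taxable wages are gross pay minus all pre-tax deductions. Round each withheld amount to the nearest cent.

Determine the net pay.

SIMPLE IRA contribution: $4,877.30 × 0.09 = $438.96
Taxable wages = $4,877.30 − $438.96 = $4,438.34
State income tax: $4,438.34 × 0.09 = $399.45
Municipal income tax: $4,438.34 × 0.04 = $177.53
Federal withholding: $4,438.34 × 0.17 = $754.52
Social Security tax: $4,877.30 × 0.045 = $219.48
Paid family leave insurance: $4,877.30 × 0.015 = $73.16
Total deductions = $438.96 + $399.45 + $177.53 + $754.52 + $219.48 + $73.16 = $2,063.10
Net pay = $4,877.30 − $2,063.10 = $2,814.20

$2,814.20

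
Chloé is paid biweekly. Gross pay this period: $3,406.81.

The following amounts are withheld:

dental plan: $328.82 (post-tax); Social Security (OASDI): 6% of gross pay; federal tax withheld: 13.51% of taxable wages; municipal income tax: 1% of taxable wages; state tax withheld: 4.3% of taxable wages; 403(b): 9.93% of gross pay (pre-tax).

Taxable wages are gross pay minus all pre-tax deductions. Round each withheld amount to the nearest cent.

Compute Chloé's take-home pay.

403(b): $3,406.81 × 0.0993 = $338.30
Taxable wages = $3,406.81 − $338.30 = $3,068.51
State tax withheld: $3,068.51 × 0.043 = $131.95
Federal tax withheld: $3,068.51 × 0.1351 = $414.56
Municipal income tax: $3,068.51 × 0.01 = $30.69
Social Security (OASDI): $3,406.81 × 0.06 = $204.41
Dental plan: $328.82
Total deductions = $338.30 + $131.95 + $414.56 + $30.69 + $204.41 + $328.82 = $1,448.73
Net pay = $3,406.81 − $1,448.73 = $1,958.08

$1,958.08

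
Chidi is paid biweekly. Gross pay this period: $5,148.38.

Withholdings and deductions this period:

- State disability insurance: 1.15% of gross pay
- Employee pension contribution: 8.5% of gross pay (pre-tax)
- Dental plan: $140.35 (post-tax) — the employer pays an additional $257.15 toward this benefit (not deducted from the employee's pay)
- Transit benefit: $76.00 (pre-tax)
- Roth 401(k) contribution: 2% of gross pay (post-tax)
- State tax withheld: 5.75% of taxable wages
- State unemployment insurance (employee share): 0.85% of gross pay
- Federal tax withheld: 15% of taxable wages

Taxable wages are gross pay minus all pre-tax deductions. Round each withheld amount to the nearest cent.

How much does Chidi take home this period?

$3,326.76

Transit benefit: $76.00
Employee pension contribution: $5,148.38 × 0.085 = $437.61
Pre-tax total = $76.00 + $437.61 = $513.61
Taxable wages = $5,148.38 − $513.61 = $4,634.77
Federal tax withheld: $4,634.77 × 0.15 = $695.22
State tax withheld: $4,634.77 × 0.0575 = $266.50
State unemployment insurance (employee share): $5,148.38 × 0.0085 = $43.76
State disability insurance: $5,148.38 × 0.0115 = $59.21
Dental plan: $140.35
Roth 401(k) contribution: $5,148.38 × 0.02 = $102.97
(Employer's $257.15 toward dental plan is not withheld from the employee.)
Total deductions = $76.00 + $437.61 + $695.22 + $266.50 + $43.76 + $59.21 + $140.35 + $102.97 = $1,821.62
Net pay = $5,148.38 − $1,821.62 = $3,326.76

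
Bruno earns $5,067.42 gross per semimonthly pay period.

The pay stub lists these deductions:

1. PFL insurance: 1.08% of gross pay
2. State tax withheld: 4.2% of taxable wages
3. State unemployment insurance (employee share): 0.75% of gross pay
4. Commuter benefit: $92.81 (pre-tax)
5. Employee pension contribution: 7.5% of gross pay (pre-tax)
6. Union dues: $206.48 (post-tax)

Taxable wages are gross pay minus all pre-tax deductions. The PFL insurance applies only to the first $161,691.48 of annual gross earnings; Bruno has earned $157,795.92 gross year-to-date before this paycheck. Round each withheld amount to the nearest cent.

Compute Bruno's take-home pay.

$4,115.02

Employee pension contribution: $5,067.42 × 0.075 = $380.06
Commuter benefit: $92.81
Pre-tax total = $380.06 + $92.81 = $472.87
Taxable wages = $5,067.42 − $472.87 = $4,594.55
State tax withheld: $4,594.55 × 0.042 = $192.97
State unemployment insurance (employee share): $5,067.42 × 0.0075 = $38.01
PFL insurance: only $161,691.48 − $157,795.92 = $3,895.56 of this check is subject → $3,895.56 × 0.0108 = $42.07
Union dues: $206.48
Total deductions = $380.06 + $92.81 + $192.97 + $38.01 + $42.07 + $206.48 = $952.40
Net pay = $5,067.42 − $952.40 = $4,115.02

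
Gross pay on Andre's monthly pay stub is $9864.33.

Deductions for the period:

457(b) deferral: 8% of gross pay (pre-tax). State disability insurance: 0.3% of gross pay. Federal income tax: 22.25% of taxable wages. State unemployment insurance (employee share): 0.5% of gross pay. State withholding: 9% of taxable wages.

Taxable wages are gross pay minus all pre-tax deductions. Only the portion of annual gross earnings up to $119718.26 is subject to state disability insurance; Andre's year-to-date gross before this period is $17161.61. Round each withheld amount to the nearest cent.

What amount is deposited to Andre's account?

$6160.27

457(b) deferral: $9864.33 × 0.08 = $789.15
Taxable wages = $9864.33 − $789.15 = $9075.18
State withholding: $9075.18 × 0.09 = $816.77
Federal income tax: $9075.18 × 0.2225 = $2019.23
State unemployment insurance (employee share): $9864.33 × 0.005 = $49.32
State disability insurance: cap not yet reached, full $9864.33 is subject → $9864.33 × 0.003 = $29.59
Total deductions = $789.15 + $816.77 + $2019.23 + $49.32 + $29.59 = $3704.06
Net pay = $9864.33 − $3704.06 = $6160.27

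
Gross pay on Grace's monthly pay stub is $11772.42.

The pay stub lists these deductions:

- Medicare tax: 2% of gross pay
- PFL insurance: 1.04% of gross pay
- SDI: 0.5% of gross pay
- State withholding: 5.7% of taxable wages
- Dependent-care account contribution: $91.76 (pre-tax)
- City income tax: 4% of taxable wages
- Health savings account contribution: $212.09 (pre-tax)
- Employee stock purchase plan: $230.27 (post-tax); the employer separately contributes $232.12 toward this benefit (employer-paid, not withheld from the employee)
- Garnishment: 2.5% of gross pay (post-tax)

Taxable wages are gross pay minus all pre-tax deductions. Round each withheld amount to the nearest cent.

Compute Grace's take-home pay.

Dependent-care account contribution: $91.76
Health savings account contribution: $212.09
Pre-tax total = $91.76 + $212.09 = $303.85
Taxable wages = $11772.42 − $303.85 = $11468.57
State withholding: $11468.57 × 0.057 = $653.71
City income tax: $11468.57 × 0.04 = $458.74
Medicare tax: $11772.42 × 0.02 = $235.45
SDI: $11772.42 × 0.005 = $58.86
PFL insurance: $11772.42 × 0.0104 = $122.43
Garnishment: $11772.42 × 0.025 = $294.31
Employee stock purchase plan: $230.27
(Employer's $232.12 toward employee stock purchase plan is not withheld from the employee.)
Total deductions = $91.76 + $212.09 + $653.71 + $458.74 + $235.45 + $58.86 + $122.43 + $294.31 + $230.27 = $2357.62
Net pay = $11772.42 − $2357.62 = $9414.80

$9414.80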